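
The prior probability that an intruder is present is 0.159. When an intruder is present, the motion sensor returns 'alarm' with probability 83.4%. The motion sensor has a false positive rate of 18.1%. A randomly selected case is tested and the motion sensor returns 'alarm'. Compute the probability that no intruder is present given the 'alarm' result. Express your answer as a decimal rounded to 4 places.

Write H for 'an intruder is present'. Prior odds H:¬H = 0.159/0.841 = 0.18906. For the 'alarm' outcome, the likelihood ratio is 0.834/0.181 = 4.6077.
Posterior odds = 0.18906 × 4.6077 = 0.87114, so P(H|E) = 0.87114/(1+0.87114) = 0.4656. Then P(¬H|E) = 1 − 0.4656 = 0.5344.

P(¬H | E) ≈ 0.5344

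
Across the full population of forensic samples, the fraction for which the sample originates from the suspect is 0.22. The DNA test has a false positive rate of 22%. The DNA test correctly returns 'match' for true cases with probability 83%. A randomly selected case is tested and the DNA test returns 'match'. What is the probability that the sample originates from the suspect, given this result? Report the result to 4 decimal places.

Write H for 'the sample originates from the suspect'. Prior odds H:¬H = 0.22/0.78 = 0.28205. For the 'match' outcome, the likelihood ratio is 0.83/0.22 = 3.7727.
Posterior odds = 0.28205 × 3.7727 = 1.0641, so P(H|E) = 1.0641/(1+1.0641) = 0.5155.

P(H | E) ≈ 0.5155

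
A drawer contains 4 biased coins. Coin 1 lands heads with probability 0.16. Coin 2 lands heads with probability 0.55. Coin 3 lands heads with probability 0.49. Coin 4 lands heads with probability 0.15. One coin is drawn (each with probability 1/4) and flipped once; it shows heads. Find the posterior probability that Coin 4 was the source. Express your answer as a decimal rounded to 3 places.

P(heads|C1) = 0.16; P(heads|C2) = 0.55; P(heads|C3) = 0.49; P(heads|C4) = 0.15.
Prior × likelihood for each source: 0.25·0.16=0.04000, 0.25·0.55=0.1375, 0.25·0.49=0.1225, 0.25·0.15=0.03750. Summing gives P(heads) = 0.33750.
P(Coin 4 | heads) = 0.03750 / 0.33750 = 0.111.

Posterior probability ≈ 0.111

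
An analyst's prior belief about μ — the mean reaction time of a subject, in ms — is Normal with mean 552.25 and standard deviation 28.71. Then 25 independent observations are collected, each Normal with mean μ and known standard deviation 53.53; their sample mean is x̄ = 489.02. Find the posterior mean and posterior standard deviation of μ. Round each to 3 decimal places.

Posterior mean ≈ 496.739; posterior SD ≈ 10.031

Prior precision 1/τ₀² = 1/28.71² = 0.00121320; data precision n/σ² = 25/53.53² = 0.00872460.
Posterior precision = 0.00121320 + 0.00872460 = 0.00993780, giving posterior SD = 1/√0.00993780 = 10.031.
Posterior mean = (0.00121320·552.25 + 0.00872460·489.02) / 0.00993780 = 496.739.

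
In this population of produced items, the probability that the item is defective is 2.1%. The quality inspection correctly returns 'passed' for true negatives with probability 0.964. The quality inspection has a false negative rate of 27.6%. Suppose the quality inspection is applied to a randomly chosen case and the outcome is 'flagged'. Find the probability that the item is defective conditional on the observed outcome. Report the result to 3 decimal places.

P(H | E) ≈ 0.301

Let H be the event that the item is defective. P(H) = 0.021, so P(¬H) = 0.979. With E the 'flagged' result, P(E|H) = 0.724 and P(E|¬H) = 0.036.
P(E) = 0.724·0.021 + 0.036·0.979 = 0.015204 + 0.035244 = 0.050448.
By Bayes' theorem, P(H|E) = 0.015204 / 0.050448 = 0.301.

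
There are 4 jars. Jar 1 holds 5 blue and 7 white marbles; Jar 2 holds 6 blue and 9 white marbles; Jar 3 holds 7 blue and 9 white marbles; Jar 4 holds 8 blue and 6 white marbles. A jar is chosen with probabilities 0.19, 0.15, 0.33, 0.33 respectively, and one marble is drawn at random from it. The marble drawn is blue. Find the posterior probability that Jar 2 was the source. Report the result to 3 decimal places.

Posterior probability ≈ 0.127

P(blue|Jar 1) = 0.4167; P(blue|Jar 2) = 0.4; P(blue|Jar 3) = 0.4375; P(blue|Jar 4) = 0.5714.
Prior × likelihood for each source: 0.19·0.4167=0.07917, 0.15·0.4=0.06000, 0.33·0.4375=0.1444, 0.33·0.5714=0.1886. Summing gives P(blue) = 0.47211.
P(Jar 2 | blue) = 0.06000 / 0.47211 = 0.127.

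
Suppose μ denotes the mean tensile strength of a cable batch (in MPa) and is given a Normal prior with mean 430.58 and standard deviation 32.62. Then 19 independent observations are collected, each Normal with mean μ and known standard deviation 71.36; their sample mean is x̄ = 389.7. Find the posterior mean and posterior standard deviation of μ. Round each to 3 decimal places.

Prior precision 1/τ₀² = 1/32.62² = 0.00093979; data precision n/σ² = 19/71.36² = 0.00373116.
Posterior precision = 0.00093979 + 0.00373116 = 0.00467095, giving posterior SD = 1/√0.00467095 = 14.632.
Posterior mean = (0.00093979·430.58 + 0.00373116·389.7) / 0.00467095 = 397.925.

Posterior mean ≈ 397.925; posterior SD ≈ 14.632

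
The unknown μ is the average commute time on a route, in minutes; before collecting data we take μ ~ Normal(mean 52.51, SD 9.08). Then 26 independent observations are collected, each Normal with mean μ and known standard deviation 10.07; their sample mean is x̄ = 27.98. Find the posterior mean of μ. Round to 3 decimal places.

With known σ, the Normal prior is conjugate. Weight on the data is w = (n/σ²)/(n/σ² + 1/τ₀²) = 0.256398/(0.256398+0.0121291) = 0.95483.
Posterior mean = w·x̄ + (1−w)·μ₀ = 0.95483·27.98 + 0.045169·52.51 = 29.088.

Posterior mean ≈ 29.088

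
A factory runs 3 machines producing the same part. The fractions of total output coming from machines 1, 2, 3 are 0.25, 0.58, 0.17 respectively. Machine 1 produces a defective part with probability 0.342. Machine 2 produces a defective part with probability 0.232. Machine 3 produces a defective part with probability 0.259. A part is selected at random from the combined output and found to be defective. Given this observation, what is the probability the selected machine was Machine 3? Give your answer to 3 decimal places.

P(defective|M1) = 0.342; P(defective|M2) = 0.232; P(defective|M3) = 0.259.
Prior × likelihood for each source: 0.25·0.342=0.08550, 0.58·0.232=0.1346, 0.17·0.259=0.04403. Summing gives P(defective) = 0.26409.
P(Machine 3 | defective) = 0.04403 / 0.26409 = 0.167.

Posterior probability ≈ 0.167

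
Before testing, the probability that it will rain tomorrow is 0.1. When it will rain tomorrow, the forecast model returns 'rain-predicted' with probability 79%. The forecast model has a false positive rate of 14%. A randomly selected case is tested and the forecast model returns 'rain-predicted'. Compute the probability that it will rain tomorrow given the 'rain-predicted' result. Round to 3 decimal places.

P(H | E) ≈ 0.385

Let H be the event that it will rain tomorrow. P(H) = 0.1, so P(¬H) = 0.9. With E the 'rain-predicted' result, P(E|H) = 0.79 and P(E|¬H) = 0.14.
P(E) = 0.79·0.1 + 0.14·0.9 = 0.079000 + 0.12600 = 0.20500.
By Bayes' theorem, P(H|E) = 0.079000 / 0.20500 = 0.385.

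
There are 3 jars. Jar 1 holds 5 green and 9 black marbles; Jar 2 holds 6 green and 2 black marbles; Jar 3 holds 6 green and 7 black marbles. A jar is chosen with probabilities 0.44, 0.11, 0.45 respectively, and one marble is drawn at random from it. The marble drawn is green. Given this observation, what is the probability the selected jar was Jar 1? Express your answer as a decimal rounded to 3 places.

Posterior probability ≈ 0.351

Tabulate prior·likelihood by source: [1] prior 0.44, lik 0.3571, product 0.1571; [2] prior 0.11, lik 0.75, product 0.08250; [3] prior 0.45, lik 0.4615, product 0.2077.
Normalizing constant = 0.44734; the posterior for Jar 1 is its product over the sum, 0.1571/0.44734 = 0.351.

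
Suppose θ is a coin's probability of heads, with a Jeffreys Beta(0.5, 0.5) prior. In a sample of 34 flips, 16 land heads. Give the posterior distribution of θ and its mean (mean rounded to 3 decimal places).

The binomial likelihood is conjugate to the Beta prior: with 16 successes and 18 failures, the posterior is Beta(0.5+16, 0.5+18) = Beta(16.5, 18.5).
Posterior mean = α/(α+β) = 16.5/35 = 0.471.

Posterior: Beta(16.5, 18.5); mean ≈ 0.471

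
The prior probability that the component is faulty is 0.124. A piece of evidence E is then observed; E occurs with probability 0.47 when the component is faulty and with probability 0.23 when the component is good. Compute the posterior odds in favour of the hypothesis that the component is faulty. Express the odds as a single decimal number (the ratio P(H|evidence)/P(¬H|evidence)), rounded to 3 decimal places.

Prior odds = 0.124/(1−0.124) = 0.14155. In log-odds, ln(0.14155) = -1.9551.
Add log likelihood ratio: ln(2.0435) = 0.71465.
Posterior log-odds = -1.2404, so posterior odds = exp(-1.2404) = 0.28926.

Posterior odds ≈ 0.289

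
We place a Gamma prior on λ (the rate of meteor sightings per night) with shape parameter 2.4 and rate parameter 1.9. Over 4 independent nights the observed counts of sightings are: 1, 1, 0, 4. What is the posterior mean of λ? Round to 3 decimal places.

Total count ∑xᵢ = 6 over n = 4 nights.
Gamma is conjugate to the Poisson likelihood: posterior is Gamma(shape = 2.4+6 = 8.4, rate = 1.9+4 = 5.9).
E[λ | data] = 8.4/5.9 = 1.424.

Posterior mean ≈ 1.424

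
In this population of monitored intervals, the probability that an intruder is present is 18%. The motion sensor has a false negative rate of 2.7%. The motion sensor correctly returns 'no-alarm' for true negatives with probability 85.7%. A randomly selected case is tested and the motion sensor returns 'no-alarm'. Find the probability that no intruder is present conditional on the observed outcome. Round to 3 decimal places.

P(¬H | E) ≈ 0.993

Write H for 'an intruder is present'. Prior odds H:¬H = 0.18/0.82 = 0.21951. For the 'no-alarm' outcome, the likelihood ratio is 0.027/0.857 = 0.031505.
Posterior odds = 0.21951 × 0.031505 = 0.0069158, so P(H|E) = 0.0069158/(1+0.0069158) = 0.007. Then P(¬H|E) = 1 − 0.007 = 0.993.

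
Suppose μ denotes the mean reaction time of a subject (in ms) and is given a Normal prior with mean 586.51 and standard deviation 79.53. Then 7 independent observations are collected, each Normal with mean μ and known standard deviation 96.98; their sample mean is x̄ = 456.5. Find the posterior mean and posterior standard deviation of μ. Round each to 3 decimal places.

Prior precision 1/τ₀² = 1/79.53² = 0.00015810; data precision n/σ² = 7/96.98² = 0.00074428.
Posterior precision = 0.00015810 + 0.00074428 = 0.00090238, giving posterior SD = 1/√0.00090238 = 33.289.
Posterior mean = (0.00015810·586.51 + 0.00074428·456.5) / 0.00090238 = 479.279.

Posterior mean ≈ 479.279; posterior SD ≈ 33.289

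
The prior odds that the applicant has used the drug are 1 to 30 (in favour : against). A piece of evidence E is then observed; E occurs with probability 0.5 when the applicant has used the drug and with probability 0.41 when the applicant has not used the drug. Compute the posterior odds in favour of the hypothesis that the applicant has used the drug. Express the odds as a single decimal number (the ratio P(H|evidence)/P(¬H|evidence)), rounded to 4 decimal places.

Posterior odds ≈ 0.0407

Prior odds = 1/30 = 0.033333. In log-odds, ln(0.033333) = -3.4012.
Add log likelihood ratio: ln(1.2195) = 0.19845.
Posterior log-odds = -3.2027, so posterior odds = exp(-3.2027) = 0.040650.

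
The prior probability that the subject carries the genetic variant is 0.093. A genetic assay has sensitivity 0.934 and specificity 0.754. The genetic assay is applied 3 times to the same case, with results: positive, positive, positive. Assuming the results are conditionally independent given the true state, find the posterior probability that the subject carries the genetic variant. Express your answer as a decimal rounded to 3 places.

With H the event that the subject carries the genetic variant, the joint likelihood of the observed sequence is P(data|H) = 0.934·0.934·0.934 = 0.81478 and P(data|¬H) = 0.246·0.246·0.246 = 0.014887.
Bayes: P(H|data) = 0.093·0.81478 / (0.093·0.81478 + 0.907·0.014887) = 0.075775/0.089277 = 0.8488.

Posterior P(H) ≈ 0.849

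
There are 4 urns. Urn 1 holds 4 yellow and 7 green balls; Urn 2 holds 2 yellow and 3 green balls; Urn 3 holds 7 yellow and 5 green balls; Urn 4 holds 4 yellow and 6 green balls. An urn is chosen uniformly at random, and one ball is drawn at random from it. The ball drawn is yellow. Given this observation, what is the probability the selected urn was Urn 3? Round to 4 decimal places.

P(yellow|Urn 1) = 0.3636; P(yellow|Urn 2) = 0.4; P(yellow|Urn 3) = 0.5833; P(yellow|Urn 4) = 0.4.
Prior × likelihood for each source: 0.25·0.3636=0.09091, 0.25·0.4=0.1000, 0.25·0.5833=0.1458, 0.25·0.4=0.1000. Summing gives P(yellow) = 0.43674.
P(Urn 3 | yellow) = 0.1458 / 0.43674 = 0.3339.

Posterior probability ≈ 0.3339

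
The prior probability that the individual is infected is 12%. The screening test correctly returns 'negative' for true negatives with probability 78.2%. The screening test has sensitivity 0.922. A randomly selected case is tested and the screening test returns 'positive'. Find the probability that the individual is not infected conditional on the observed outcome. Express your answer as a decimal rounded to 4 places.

Write H for 'the individual is infected'. Prior odds H:¬H = 0.12/0.88 = 0.13636. For the 'positive' outcome, the likelihood ratio is 0.922/0.218 = 4.2294.
Posterior odds = 0.13636 × 4.2294 = 0.57673, so P(H|E) = 0.57673/(1+0.57673) = 0.3658. Then P(¬H|E) = 1 − 0.3658 = 0.6342.

P(¬H | E) ≈ 0.6342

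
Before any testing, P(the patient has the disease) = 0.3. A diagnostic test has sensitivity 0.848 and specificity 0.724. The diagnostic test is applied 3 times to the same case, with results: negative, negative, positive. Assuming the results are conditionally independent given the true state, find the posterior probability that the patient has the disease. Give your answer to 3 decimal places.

Posterior P(H) ≈ 0.055

Let H be the event that the patient has the disease; start with P(H) = 0.3. P('positive'|H) = 0.848, P('positive'|¬H) = 0.276.
Update on result 1 ('negative'): P(H) ← 0.152·0.3000 / (0.152·0.3000 + 0.724·0.7000) = 0.045600/0.55240 = 0.0825.
Update on result 2 ('negative'): P(H) ← 0.152·0.0825 / (0.152·0.0825 + 0.724·0.9175) = 0.012547/0.67678 = 0.0185.
Update on result 3 ('positive'): P(H) ← 0.848·0.0185 / (0.848·0.0185 + 0.276·0.9815) = 0.015722/0.28660 = 0.0549.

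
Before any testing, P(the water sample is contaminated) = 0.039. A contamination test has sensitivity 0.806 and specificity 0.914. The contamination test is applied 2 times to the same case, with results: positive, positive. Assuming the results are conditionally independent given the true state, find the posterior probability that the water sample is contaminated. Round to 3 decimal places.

Let H be the event that the water sample is contaminated; start with P(H) = 0.039. P('positive'|H) = 0.806, P('positive'|¬H) = 0.086.
Update on result 1 ('positive'): P(H) ← 0.806·0.0390 / (0.806·0.0390 + 0.086·0.9610) = 0.031434/0.11408 = 0.2755.
Update on result 2 ('positive'): P(H) ← 0.806·0.2755 / (0.806·0.2755 + 0.086·0.7245) = 0.22209/0.28439 = 0.7809.

Posterior P(H) ≈ 0.781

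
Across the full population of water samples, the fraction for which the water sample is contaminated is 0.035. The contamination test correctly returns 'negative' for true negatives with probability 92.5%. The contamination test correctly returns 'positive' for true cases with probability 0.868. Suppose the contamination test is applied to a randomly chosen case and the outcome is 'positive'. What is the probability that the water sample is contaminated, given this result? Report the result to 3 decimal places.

Write H for 'the water sample is contaminated'. Prior odds H:¬H = 0.035/0.965 = 0.036269. For the 'positive' outcome, the likelihood ratio is 0.868/0.075 = 11.573.
Posterior odds = 0.036269 × 11.573 = 0.41976, so P(H|E) = 0.41976/(1+0.41976) = 0.296.

P(H | E) ≈ 0.296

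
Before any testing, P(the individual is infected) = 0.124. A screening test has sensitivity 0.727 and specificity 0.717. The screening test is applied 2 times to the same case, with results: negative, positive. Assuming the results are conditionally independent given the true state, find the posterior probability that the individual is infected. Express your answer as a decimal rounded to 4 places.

With H the event that the individual is infected, the joint likelihood of the observed sequence is P(data|H) = 0.273·0.727 = 0.19847 and P(data|¬H) = 0.717·0.283 = 0.20291.
Bayes: P(H|data) = 0.124·0.19847 / (0.124·0.19847 + 0.876·0.20291) = 0.024610/0.20236 = 0.1216.

Posterior P(H) ≈ 0.1216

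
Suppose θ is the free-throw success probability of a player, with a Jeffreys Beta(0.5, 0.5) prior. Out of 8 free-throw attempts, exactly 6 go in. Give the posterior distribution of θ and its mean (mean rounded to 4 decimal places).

Observing 6 successes and 2 failures updates Beta(0.5, 0.5) by adding the success and failure counts to the two shape parameters: α = 0.5+6 = 6.5, β = 0.5+2 = 2.5.
Posterior mean = α/(α+β) = 6.5/9 = 0.7222.

Posterior: Beta(6.5, 2.5); mean ≈ 0.7222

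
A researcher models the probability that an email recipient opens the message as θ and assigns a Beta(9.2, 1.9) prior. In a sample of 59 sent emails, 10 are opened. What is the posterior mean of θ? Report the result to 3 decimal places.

The binomial likelihood is conjugate to the Beta prior: with 10 successes and 49 failures, the posterior is Beta(9.2+10, 1.9+49) = Beta(19.2, 50.9).
E[θ | data] = 19.2/(19.2+50.9) = 0.274.

Posterior mean ≈ 0.274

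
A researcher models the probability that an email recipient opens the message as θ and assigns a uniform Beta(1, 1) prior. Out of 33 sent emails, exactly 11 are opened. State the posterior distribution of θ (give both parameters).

The binomial likelihood is conjugate to the Beta prior: with 11 successes and 22 failures, the posterior is Beta(1+11, 1+22) = Beta(12, 23).

Posterior: Beta(12, 23)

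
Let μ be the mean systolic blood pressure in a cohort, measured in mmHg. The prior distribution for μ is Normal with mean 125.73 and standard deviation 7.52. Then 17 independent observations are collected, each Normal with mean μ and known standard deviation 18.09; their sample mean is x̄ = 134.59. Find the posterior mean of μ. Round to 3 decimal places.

Posterior mean ≈ 132.340

With known σ, the Normal prior is conjugate. Weight on the data is w = (n/σ²)/(n/σ² + 1/τ₀²) = 0.0519484/(0.0519484+0.0176833) = 0.74604.
Posterior mean = w·x̄ + (1−w)·μ₀ = 0.74604·134.59 + 0.25396·125.73 = 132.340.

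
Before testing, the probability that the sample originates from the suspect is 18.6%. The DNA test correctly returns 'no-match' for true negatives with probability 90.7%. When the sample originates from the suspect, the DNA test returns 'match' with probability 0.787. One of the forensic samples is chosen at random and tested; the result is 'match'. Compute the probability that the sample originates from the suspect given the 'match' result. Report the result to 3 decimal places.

Write H for 'the sample originates from the suspect'. Prior odds H:¬H = 0.186/0.814 = 0.22850. For the 'match' outcome, the likelihood ratio is 0.787/0.093 = 8.4624.
Posterior odds = 0.22850 × 8.4624 = 1.9337, so P(H|E) = 1.9337/(1+1.9337) = 0.659.

P(H | E) ≈ 0.659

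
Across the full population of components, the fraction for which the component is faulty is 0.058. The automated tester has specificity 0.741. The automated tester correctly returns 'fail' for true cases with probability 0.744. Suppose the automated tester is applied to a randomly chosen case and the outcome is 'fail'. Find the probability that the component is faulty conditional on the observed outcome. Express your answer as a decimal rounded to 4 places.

Let H be the event that the component is faulty. P(H) = 0.058, so P(¬H) = 0.942. With E the 'fail' result, P(E|H) = 0.744 and P(E|¬H) = 0.259.
P(E) = 0.744·0.058 + 0.259·0.942 = 0.043152 + 0.24398 = 0.28713.
By Bayes' theorem, P(H|E) = 0.043152 / 0.28713 = 0.1503.

P(H | E) ≈ 0.1503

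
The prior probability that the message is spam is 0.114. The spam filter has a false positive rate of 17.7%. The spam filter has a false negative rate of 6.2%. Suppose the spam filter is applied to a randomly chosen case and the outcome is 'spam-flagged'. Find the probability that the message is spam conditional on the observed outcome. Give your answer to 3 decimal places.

Let H be the event that the message is spam. P(H) = 0.114, so P(¬H) = 0.886. With E the 'spam-flagged' result, P(E|H) = 0.938 and P(E|¬H) = 0.177.
P(E) = 0.938·0.114 + 0.177·0.886 = 0.10693 + 0.15682 = 0.26375.
By Bayes' theorem, P(H|E) = 0.10693 / 0.26375 = 0.405.

P(H | E) ≈ 0.405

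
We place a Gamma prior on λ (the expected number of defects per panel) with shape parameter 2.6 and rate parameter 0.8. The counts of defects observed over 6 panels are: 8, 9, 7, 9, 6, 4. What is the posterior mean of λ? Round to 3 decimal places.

Total count ∑xᵢ = 43 over n = 6 panels.
Gamma is conjugate to the Poisson likelihood: posterior is Gamma(shape = 2.6+43 = 45.6, rate = 0.8+6 = 6.8).
Posterior mean = shape/rate = 45.6/6.8 = 6.706.

Posterior mean ≈ 6.706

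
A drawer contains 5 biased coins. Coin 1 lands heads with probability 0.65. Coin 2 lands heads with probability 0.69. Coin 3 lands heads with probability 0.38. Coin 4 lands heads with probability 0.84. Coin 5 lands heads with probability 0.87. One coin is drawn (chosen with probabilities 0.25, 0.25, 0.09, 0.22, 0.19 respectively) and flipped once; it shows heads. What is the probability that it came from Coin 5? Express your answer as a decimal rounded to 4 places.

Posterior probability ≈ 0.2298

P(heads|C1) = 0.65; P(heads|C2) = 0.69; P(heads|C3) = 0.38; P(heads|C4) = 0.84; P(heads|C5) = 0.87.
Prior × likelihood for each source: 0.25·0.65=0.1625, 0.25·0.69=0.1725, 0.09·0.38=0.03420, 0.22·0.84=0.1848, 0.19·0.87=0.1653. Summing gives P(heads) = 0.71930.
P(Coin 5 | heads) = 0.1653 / 0.71930 = 0.2298.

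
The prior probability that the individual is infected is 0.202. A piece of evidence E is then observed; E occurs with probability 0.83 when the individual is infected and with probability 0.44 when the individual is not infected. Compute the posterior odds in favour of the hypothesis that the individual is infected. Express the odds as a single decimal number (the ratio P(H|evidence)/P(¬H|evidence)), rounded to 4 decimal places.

Prior odds = 0.202/(1−0.202) = 0.25313. In log-odds, ln(0.25313) = -1.3738.
Add log likelihood ratio: ln(1.8864) = 0.63465.
Posterior log-odds = -0.73919, so posterior odds = exp(-0.73919) = 0.47750.

Posterior odds ≈ 0.4775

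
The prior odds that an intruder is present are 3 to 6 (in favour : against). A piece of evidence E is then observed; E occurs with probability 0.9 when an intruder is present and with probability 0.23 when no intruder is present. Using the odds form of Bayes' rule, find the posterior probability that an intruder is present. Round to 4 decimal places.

Posterior probability ≈ 0.6618

Prior odds = 3/6 = 0.50000.
Likelihood ratio for E = 0.9/0.23 = 3.9130.
Posterior odds = prior odds × LR = 1.9565.
Posterior probability = odds/(1+odds) = 1.9565/2.9565 = 0.6618.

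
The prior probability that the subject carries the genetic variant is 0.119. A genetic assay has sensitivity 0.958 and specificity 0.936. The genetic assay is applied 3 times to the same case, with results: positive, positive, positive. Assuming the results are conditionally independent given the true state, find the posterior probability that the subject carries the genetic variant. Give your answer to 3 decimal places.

Let H be the event that the subject carries the genetic variant; start with P(H) = 0.119. P('positive'|H) = 0.958, P('positive'|¬H) = 0.064.
Update on result 1 ('positive'): P(H) ← 0.958·0.1190 / (0.958·0.1190 + 0.064·0.8810) = 0.11400/0.17039 = 0.6691.
Update on result 2 ('positive'): P(H) ← 0.958·0.6691 / (0.958·0.6691 + 0.064·0.3309) = 0.64098/0.66216 = 0.9680.
Update on result 3 ('positive'): P(H) ← 0.958·0.9680 / (0.958·0.9680 + 0.064·0.0320) = 0.92736/0.92941 = 0.9978.

Posterior P(H) ≈ 0.998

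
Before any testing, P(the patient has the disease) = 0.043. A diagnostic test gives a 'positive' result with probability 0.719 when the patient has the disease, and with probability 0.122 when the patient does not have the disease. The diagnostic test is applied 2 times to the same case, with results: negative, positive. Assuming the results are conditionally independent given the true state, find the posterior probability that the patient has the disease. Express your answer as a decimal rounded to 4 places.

With H the event that the patient has the disease, the joint likelihood of the observed sequence is P(data|H) = 0.281·0.719 = 0.20204 and P(data|¬H) = 0.878·0.122 = 0.10712.
Bayes: P(H|data) = 0.043·0.20204 / (0.043·0.20204 + 0.957·0.10712) = 0.0086877/0.11120 = 0.0781.

Posterior P(H) ≈ 0.0781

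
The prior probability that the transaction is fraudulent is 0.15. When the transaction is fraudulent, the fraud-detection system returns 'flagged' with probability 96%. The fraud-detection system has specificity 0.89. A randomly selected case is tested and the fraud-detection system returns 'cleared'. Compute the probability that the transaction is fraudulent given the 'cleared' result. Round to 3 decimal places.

Write H for 'the transaction is fraudulent'. Prior odds H:¬H = 0.15/0.85 = 0.17647. For the 'cleared' outcome, the likelihood ratio is 0.04/0.89 = 0.044944.
Posterior odds = 0.17647 × 0.044944 = 0.0079313, so P(H|E) = 0.0079313/(1+0.0079313) = 0.008.

P(H | E) ≈ 0.008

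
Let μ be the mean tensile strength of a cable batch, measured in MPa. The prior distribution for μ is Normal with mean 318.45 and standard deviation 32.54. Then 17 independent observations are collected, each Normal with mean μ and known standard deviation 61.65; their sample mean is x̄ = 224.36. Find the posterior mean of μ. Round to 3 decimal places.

Posterior mean ≈ 240.763

Prior precision 1/τ₀² = 1/32.54² = 0.00094442; data precision n/σ² = 17/61.65² = 0.00447283.
Posterior precision = 0.00094442 + 0.00447283 = 0.00541725.
Posterior mean = (0.00094442·318.45 + 0.00447283·224.36) / 0.00541725 = 240.763.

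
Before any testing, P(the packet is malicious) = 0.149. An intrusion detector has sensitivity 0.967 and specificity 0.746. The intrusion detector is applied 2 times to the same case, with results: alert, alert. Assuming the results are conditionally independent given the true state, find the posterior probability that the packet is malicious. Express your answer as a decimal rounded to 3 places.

Let H be the event that the packet is malicious; start with P(H) = 0.149. P('alert'|H) = 0.967, P('alert'|¬H) = 0.254.
Update on result 1 ('alert'): P(H) ← 0.967·0.1490 / (0.967·0.1490 + 0.254·0.8510) = 0.14408/0.36024 = 0.4000.
Update on result 2 ('alert'): P(H) ← 0.967·0.4000 / (0.967·0.4000 + 0.254·0.6000) = 0.38677/0.53918 = 0.7173.

Posterior P(H) ≈ 0.717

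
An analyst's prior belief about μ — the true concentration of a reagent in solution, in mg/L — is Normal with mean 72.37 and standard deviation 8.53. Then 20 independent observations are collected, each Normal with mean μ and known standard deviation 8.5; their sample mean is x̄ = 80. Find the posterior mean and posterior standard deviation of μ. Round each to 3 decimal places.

Prior precision 1/τ₀² = 1/8.53² = 0.0137436; data precision n/σ² = 20/8.5² = 0.276817.
Posterior precision = 0.0137436 + 0.276817 = 0.290560, giving posterior SD = 1/√0.290560 = 1.855.
Posterior mean = (0.0137436·72.37 + 0.276817·80) / 0.290560 = 79.639.

Posterior mean ≈ 79.639; posterior SD ≈ 1.855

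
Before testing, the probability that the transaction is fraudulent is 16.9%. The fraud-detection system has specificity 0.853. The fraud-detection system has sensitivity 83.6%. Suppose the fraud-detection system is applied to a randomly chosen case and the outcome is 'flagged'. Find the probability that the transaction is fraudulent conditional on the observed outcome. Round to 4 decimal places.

Write H for 'the transaction is fraudulent'. Prior odds H:¬H = 0.169/0.831 = 0.20337. For the 'flagged' outcome, the likelihood ratio is 0.836/0.147 = 5.6871.
Posterior odds = 0.20337 × 5.6871 = 1.1566, so P(H|E) = 1.1566/(1+1.1566) = 0.5363.

P(H | E) ≈ 0.5363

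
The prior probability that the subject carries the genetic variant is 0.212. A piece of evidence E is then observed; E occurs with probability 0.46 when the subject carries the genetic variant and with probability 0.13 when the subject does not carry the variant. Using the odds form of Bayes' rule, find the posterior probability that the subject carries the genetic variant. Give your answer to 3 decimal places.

Posterior probability ≈ 0.488

Prior odds = 0.212/(1−0.212) = 0.26904.
Likelihood ratio for E = 0.46/0.13 = 3.5385.
Posterior odds = prior odds × LR = 0.95197.
Posterior probability = odds/(1+odds) = 0.95197/1.9520 = 0.488.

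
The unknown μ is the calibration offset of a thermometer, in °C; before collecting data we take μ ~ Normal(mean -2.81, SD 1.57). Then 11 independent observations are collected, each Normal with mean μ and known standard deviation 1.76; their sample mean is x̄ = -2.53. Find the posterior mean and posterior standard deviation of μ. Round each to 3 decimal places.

Posterior mean ≈ -2.559; posterior SD ≈ 0.503

With known σ, the Normal prior is conjugate. Weight on the data is w = (n/σ²)/(n/σ² + 1/τ₀²) = 3.55114/(3.55114+0.405696) = 0.89747.
Posterior mean = w·x̄ + (1−w)·μ₀ = 0.89747·-2.53 + 0.10253·-2.81 = -2.559. Posterior variance = 1/(3.55114+0.405696) = 0.252727, so SD = 0.503.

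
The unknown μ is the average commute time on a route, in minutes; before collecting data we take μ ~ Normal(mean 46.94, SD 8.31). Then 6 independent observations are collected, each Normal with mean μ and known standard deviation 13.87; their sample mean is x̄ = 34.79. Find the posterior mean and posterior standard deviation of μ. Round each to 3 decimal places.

With known σ, the Normal prior is conjugate. Weight on the data is w = (n/σ²)/(n/σ² + 1/τ₀²) = 0.0311888/(0.0311888+0.0144810) = 0.68292.
Posterior mean = w·x̄ + (1−w)·μ₀ = 0.68292·34.79 + 0.31708·46.94 = 38.643. Posterior variance = 1/(0.0311888+0.0144810) = 21.8963, so SD = 4.679.

Posterior mean ≈ 38.643; posterior SD ≈ 4.679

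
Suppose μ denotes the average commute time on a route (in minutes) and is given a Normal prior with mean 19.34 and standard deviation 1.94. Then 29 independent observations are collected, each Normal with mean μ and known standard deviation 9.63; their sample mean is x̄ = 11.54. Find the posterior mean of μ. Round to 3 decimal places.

Prior precision 1/τ₀² = 1/1.94² = 0.265703; data precision n/σ² = 29/9.63² = 0.312713.
Posterior precision = 0.265703 + 0.312713 = 0.578416.
Posterior mean = (0.265703·19.34 + 0.312713·11.54) / 0.578416 = 15.123.

Posterior mean ≈ 15.123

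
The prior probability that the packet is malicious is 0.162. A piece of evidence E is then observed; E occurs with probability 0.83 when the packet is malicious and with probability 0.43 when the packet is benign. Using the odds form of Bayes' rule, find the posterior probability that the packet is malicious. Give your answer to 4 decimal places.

Prior odds = 0.162/(1−0.162) = 0.19332.
Likelihood ratio for E = 0.83/0.43 = 1.9302.
Posterior odds = prior odds × LR = 0.37315.
Posterior probability = odds/(1+odds) = 0.37315/1.3731 = 0.2717.

Posterior probability ≈ 0.2717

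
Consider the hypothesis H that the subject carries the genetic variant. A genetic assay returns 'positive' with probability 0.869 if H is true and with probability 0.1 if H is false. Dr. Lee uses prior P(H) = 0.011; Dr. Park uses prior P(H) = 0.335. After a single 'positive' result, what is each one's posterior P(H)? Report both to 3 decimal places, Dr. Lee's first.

Dr. Lee: 0.088; Dr. Park: 0.814

P('+'|H) = 0.869, P('+'|¬H) = 0.1.
Dr. Lee: numerator 0.869·0.011 = 0.0095590; evidence = 0.0095590+0.1·0.989 = 0.10846; posterior = 0.088.
Dr. Park: numerator 0.869·0.335 = 0.29112; evidence = 0.29112+0.1·0.665 = 0.35762; posterior = 0.814.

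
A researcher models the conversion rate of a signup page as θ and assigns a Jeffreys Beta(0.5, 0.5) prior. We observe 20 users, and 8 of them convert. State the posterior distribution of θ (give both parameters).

Observing 8 successes and 12 failures updates Beta(0.5, 0.5) by adding the success and failure counts to the two shape parameters: α = 0.5+8 = 8.5, β = 0.5+12 = 12.5.

Posterior: Beta(8.5, 12.5)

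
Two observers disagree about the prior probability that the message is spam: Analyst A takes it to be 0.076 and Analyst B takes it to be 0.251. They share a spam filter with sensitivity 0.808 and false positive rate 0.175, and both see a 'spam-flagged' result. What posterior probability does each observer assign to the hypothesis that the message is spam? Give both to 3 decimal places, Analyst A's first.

P('+'|H) = 0.808, P('+'|¬H) = 0.175.
Analyst A: numerator 0.808·0.076 = 0.061408; evidence = 0.061408+0.175·0.924 = 0.22311; posterior = 0.275.
Analyst B: numerator 0.808·0.251 = 0.20281; evidence = 0.20281+0.175·0.749 = 0.33388; posterior = 0.607.

Analyst A: 0.275; Analyst B: 0.607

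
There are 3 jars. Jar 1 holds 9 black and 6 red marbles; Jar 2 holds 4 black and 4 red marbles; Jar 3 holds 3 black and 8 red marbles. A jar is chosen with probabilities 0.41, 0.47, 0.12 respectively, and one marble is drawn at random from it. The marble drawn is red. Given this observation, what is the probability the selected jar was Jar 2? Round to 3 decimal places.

Tabulate prior·likelihood by source: [1] prior 0.41, lik 0.4, product 0.1640; [2] prior 0.47, lik 0.5, product 0.2350; [3] prior 0.12, lik 0.7273, product 0.08727.
Normalizing constant = 0.48627; the posterior for Jar 2 is its product over the sum, 0.2350/0.48627 = 0.483.

Posterior probability ≈ 0.483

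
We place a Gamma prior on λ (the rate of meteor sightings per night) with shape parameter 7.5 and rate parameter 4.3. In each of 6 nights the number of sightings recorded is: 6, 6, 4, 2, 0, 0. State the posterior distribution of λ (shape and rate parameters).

Posterior: Gamma(shape=25.5, rate=10.3)

The Poisson likelihood adds the total count to the shape and the number of exposure periods to the rate. Here ∑xᵢ = 18 and n = 6, so shape 7.5→25.5 and rate 4.3→10.3.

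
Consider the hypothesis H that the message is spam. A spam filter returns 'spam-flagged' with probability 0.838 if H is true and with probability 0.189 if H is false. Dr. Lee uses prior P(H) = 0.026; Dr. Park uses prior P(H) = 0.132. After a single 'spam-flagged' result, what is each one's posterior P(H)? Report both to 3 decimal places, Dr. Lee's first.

P('+'|H) = 0.838, P('+'|¬H) = 0.189.
Dr. Lee: numerator 0.838·0.026 = 0.021788; evidence = 0.021788+0.189·0.974 = 0.20587; posterior = 0.106.
Dr. Park: numerator 0.838·0.132 = 0.11062; evidence = 0.11062+0.189·0.868 = 0.27467; posterior = 0.403.

Dr. Lee: 0.106; Dr. Park: 0.403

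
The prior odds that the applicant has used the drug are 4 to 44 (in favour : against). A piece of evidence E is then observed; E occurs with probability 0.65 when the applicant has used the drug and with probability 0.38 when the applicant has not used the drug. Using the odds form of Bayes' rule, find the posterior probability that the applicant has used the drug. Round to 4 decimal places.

Prior odds = 4/44 = 0.090909. In log-odds, ln(0.090909) = -2.3979.
Add log likelihood ratio: ln(1.7105) = 0.53680.
Posterior log-odds = -1.8611, so posterior odds = exp(-1.8611) = 0.15550. Converting, P(H|E) = 0.15550/1.1555 = 0.1346.

Posterior probability ≈ 0.1346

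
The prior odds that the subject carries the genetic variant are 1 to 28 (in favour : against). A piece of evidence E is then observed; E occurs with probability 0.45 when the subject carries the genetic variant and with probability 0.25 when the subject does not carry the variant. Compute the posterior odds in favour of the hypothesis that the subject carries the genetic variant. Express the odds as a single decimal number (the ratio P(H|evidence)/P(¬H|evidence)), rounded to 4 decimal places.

Posterior odds ≈ 0.0643

Prior odds = 1/28 = 0.035714.
Likelihood ratio for E = 0.45/0.25 = 1.8000.
Posterior odds = prior odds × LR = 0.064286.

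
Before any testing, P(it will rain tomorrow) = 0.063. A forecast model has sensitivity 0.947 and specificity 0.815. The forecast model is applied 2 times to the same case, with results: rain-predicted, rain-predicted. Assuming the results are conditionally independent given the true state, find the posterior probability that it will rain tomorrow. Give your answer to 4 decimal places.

With H the event that it will rain tomorrow, the joint likelihood of the observed sequence is P(data|H) = 0.947·0.947 = 0.89681 and P(data|¬H) = 0.185·0.185 = 0.034225.
Bayes: P(H|data) = 0.063·0.89681 / (0.063·0.89681 + 0.937·0.034225) = 0.056499/0.088568 = 0.6379.

Posterior P(H) ≈ 0.6379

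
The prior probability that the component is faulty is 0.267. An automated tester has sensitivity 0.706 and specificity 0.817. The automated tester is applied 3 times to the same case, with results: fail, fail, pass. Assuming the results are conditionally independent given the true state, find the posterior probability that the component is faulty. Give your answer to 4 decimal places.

With H the event that the component is faulty, the joint likelihood of the observed sequence is P(data|H) = 0.706·0.706·0.294 = 0.14654 and P(data|¬H) = 0.183·0.183·0.817 = 0.027361.
Bayes: P(H|data) = 0.267·0.14654 / (0.267·0.14654 + 0.733·0.027361) = 0.039126/0.059181 = 0.6611.

Posterior P(H) ≈ 0.6611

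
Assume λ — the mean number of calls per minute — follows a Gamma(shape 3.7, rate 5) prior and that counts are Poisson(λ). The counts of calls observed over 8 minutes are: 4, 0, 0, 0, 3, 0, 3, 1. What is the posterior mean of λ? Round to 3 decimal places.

Total count ∑xᵢ = 11 over n = 8 minutes.
Gamma is conjugate to the Poisson likelihood: posterior is Gamma(shape = 3.7+11 = 14.7, rate = 5+8 = 13).
E[λ | data] = 14.7/13 = 1.131.

Posterior mean ≈ 1.131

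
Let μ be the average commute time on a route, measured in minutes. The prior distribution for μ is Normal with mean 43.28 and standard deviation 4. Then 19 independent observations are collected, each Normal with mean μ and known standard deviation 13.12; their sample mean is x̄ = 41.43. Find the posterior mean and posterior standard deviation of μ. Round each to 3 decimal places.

Posterior mean ≈ 42.099; posterior SD ≈ 2.405

Prior precision 1/τ₀² = 1/4² = 0.0625000; data precision n/σ² = 19/13.12² = 0.110379.
Posterior precision = 0.0625000 + 0.110379 = 0.172879, giving posterior SD = 1/√0.172879 = 2.405.
Posterior mean = (0.0625000·43.28 + 0.110379·41.43) / 0.172879 = 42.099.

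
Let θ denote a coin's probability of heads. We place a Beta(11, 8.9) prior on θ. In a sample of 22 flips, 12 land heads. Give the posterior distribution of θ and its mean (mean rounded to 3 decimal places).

Posterior: Beta(23, 18.9); mean ≈ 0.549

Observing 12 successes and 10 failures updates Beta(11, 8.9) by adding the success and failure counts to the two shape parameters: α = 11+12 = 23, β = 8.9+10 = 18.9.
E[θ | data] = 23/(23+18.9) = 0.549.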